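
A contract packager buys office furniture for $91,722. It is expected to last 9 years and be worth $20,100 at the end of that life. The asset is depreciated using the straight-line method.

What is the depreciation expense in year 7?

$7,958

Depreciable base = $91,722 − $20,100 = $71,622.
Annual expense = $71,622 / 9 = $7,958.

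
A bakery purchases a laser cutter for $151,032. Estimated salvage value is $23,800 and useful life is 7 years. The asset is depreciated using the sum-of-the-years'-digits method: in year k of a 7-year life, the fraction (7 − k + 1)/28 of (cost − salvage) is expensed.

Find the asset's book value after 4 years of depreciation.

Depreciable base = $151,032 − $23,800 = $127,232.
Sum of the years' digits = 7+6+5+4+3+2+1 = 28.
Year 1: $127,232 × 7/28 = $31,808. Book value $119,224.
Year 2: $127,232 × 6/28 = $27,264. Book value $91,960.
Year 3: $127,232 × 5/28 = $22,720. Book value $69,240.
Year 4: $127,232 × 4/28 = $18,176. Book value $51,064.

$51,064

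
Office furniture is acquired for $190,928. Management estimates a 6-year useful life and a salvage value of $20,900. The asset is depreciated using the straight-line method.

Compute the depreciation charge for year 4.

$28,338

Depreciable base = $190,928 − $20,900 = $170,028.
Annual expense = $170,028 / 6 = $28,338.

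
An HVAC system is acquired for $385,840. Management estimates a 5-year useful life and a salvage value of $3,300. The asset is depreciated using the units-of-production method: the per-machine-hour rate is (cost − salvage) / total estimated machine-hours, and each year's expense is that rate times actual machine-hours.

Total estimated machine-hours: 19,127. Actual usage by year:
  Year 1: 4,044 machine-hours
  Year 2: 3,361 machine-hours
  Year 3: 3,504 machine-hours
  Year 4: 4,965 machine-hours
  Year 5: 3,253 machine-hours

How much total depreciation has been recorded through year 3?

$218,180

Depreciable base = $385,840 − $3,300 = $382,540.
Rate = $382,540 / 19,127 machine-hours = $20 per machine-hour.
Year 1: 4,044 × $20 = $80,880. Book value $304,960.
Year 2: 3,361 × $20 = $67,220. Book value $237,740.
Year 3: 3,504 × $20 = $70,080. Book value $167,660.
Accumulated through year 3 = $385,840 − $167,660 = $218,180.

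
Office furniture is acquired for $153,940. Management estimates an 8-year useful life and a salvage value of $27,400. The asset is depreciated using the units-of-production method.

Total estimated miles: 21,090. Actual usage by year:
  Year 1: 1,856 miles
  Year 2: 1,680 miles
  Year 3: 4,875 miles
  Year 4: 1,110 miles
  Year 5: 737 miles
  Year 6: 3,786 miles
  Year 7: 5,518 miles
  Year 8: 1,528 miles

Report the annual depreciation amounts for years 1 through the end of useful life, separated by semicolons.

$11,136; $10,080; $29,250; $6,660; $4,422; $22,716; $33,108; $9,168

Depreciable base = $153,940 − $27,400 = $126,540.
Rate = $126,540 / 21,090 miles = $6 per mile.
Year 1: 1,856 × $6 = $11,136. Book value $142,804.
Year 2: 1,680 × $6 = $10,080. Book value $132,724.
Year 3: 4,875 × $6 = $29,250. Book value $103,474.
Year 4: 1,110 × $6 = $6,660. Book value $96,814.
Year 5: 737 × $6 = $4,422. Book value $92,392.
Year 6: 3,786 × $6 = $22,716. Book value $69,676.
Year 7: 5,518 × $6 = $33,108. Book value $36,568.
Year 8: 1,528 × $6 = $9,168. Book value $27,400.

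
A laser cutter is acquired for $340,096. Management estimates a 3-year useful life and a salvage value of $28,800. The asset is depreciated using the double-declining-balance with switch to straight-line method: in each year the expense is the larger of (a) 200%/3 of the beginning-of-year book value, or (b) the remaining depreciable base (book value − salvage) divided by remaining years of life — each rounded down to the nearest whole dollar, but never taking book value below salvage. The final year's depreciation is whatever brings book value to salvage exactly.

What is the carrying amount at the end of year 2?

$37,789

Depreciable base = $340,096 − $28,800 = $311,296.
Year 1: DB = ⌊$340,096 × 200%/3⌋ = $226,730; SL = ⌊$311,296/3⌋ = $103,765 → take DB $226,730. Book value $113,366.
Year 2: DB = ⌊$113,366 × 200%/3⌋ = $75,577; SL = ⌊$84,566/2⌋ = $42,283 → take DB $75,577. Book value $37,789.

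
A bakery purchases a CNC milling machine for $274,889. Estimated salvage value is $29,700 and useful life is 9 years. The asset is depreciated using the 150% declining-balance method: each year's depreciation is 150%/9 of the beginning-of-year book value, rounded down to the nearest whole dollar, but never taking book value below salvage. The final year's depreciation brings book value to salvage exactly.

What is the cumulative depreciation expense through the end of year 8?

Depreciable base = $274,889 − $29,700 = $245,189.
Year 1: ⌊$274,889 × 150%/9⌋ = $45,814. Book value $229,075.
Year 2: ⌊$229,075 × 150%/9⌋ = $38,179. Book value $190,896.
Year 3: ⌊$190,896 × 150%/9⌋ = $31,816. Book value $159,080.
Year 4: ⌊$159,080 × 150%/9⌋ = $26,513. Book value $132,567.
Year 5: ⌊$132,567 × 150%/9⌋ = $22,094. Book value $110,473.
Year 6: ⌊$110,473 × 150%/9⌋ = $18,412. Book value $92,061.
Year 7: ⌊$92,061 × 150%/9⌋ = $15,343. Book value $76,718.
Year 8: ⌊$76,718 × 150%/9⌋ = $12,786. Book value $63,932.
Accumulated through year 8 = $274,889 − $63,932 = $210,957.

$210,957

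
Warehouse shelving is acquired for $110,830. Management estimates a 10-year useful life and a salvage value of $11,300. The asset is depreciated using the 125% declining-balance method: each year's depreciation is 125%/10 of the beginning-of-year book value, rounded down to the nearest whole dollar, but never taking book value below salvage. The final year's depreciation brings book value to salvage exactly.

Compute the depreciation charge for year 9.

$4,760

Depreciable base = $110,830 − $11,300 = $99,530.
Year 1: ⌊$110,830 × 125%/10⌋ = $13,853. Book value $96,977.
Year 2: ⌊$96,977 × 125%/10⌋ = $12,122. Book value $84,855.
Year 3: ⌊$84,855 × 125%/10⌋ = $10,606. Book value $74,249.
Year 4: ⌊$74,249 × 125%/10⌋ = $9,281. Book value $64,968.
Year 5: ⌊$64,968 × 125%/10⌋ = $8,121. Book value $56,847.
Year 6: ⌊$56,847 × 125%/10⌋ = $7,105. Book value $49,742.
Year 7: ⌊$49,742 × 125%/10⌋ = $6,217. Book value $43,525.
Year 8: ⌊$43,525 × 125%/10⌋ = $5,440. Book value $38,085.
Year 9: ⌊$38,085 × 125%/10⌋ = $4,760. Book value $33,325.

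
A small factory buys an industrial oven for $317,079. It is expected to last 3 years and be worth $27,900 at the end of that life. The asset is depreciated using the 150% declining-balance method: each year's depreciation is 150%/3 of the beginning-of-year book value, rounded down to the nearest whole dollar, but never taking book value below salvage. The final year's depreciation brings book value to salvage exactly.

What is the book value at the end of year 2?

$79,270

Depreciable base = $317,079 − $27,900 = $289,179.
Year 1: ⌊$317,079 × 150%/3⌋ = $158,539. Book value $158,540.
Year 2: ⌊$158,540 × 150%/3⌋ = $79,270. Book value $79,270.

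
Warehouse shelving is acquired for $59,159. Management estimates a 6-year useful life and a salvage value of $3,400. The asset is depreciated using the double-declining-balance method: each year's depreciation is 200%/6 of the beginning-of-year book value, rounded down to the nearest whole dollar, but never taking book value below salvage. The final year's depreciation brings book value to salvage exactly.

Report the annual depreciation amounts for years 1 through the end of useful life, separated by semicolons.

Depreciable base = $59,159 − $3,400 = $55,759.
Year 1: ⌊$59,159 × 200%/6⌋ = $19,719. Book value $39,440.
Year 2: ⌊$39,440 × 200%/6⌋ = $13,146. Book value $26,294.
Year 3: ⌊$26,294 × 200%/6⌋ = $8,764. Book value $17,530.
Year 4: ⌊$17,530 × 200%/6⌋ = $5,843. Book value $11,687.
Year 5: ⌊$11,687 × 200%/6⌋ = $3,895. Book value $7,792.
Year 6 (final): $7,792 − $3,400 = $4,392. Book value $3,400.

$19,719; $13,146; $8,764; $5,843; $3,895; $4,392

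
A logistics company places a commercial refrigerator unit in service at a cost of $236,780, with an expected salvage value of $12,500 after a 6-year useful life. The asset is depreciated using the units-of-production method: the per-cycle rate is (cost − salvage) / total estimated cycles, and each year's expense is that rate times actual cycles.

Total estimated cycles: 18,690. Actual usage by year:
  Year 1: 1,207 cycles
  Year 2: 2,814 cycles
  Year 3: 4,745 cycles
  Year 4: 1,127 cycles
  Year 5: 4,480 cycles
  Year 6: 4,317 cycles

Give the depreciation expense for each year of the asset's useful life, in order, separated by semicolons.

$14,484; $33,768; $56,940; $13,524; $53,760; $51,804

Depreciable base = $236,780 − $12,500 = $224,280.
Rate = $224,280 / 18,690 cycles = $12 per cycle.
Year 1: 1,207 × $12 = $14,484. Book value $222,296.
Year 2: 2,814 × $12 = $33,768. Book value $188,528.
Year 3: 4,745 × $12 = $56,940. Book value $131,588.
Year 4: 1,127 × $12 = $13,524. Book value $118,064.
Year 5: 4,480 × $12 = $53,760. Book value $64,304.
Year 6: 4,317 × $12 = $51,804. Book value $12,500.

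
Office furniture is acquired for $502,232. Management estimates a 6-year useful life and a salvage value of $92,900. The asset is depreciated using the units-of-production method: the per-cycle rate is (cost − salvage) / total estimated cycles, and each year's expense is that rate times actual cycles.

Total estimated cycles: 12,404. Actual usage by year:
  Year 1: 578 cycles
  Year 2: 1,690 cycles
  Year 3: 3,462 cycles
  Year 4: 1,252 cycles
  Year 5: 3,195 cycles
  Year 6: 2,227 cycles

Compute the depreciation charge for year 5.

Depreciable base = $502,232 − $92,900 = $409,332.
Rate = $409,332 / 12,404 cycles = $33 per cycle.
Year 1: 578 × $33 = $19,074. Book value $483,158.
Year 2: 1,690 × $33 = $55,770. Book value $427,388.
Year 3: 3,462 × $33 = $114,246. Book value $313,142.
Year 4: 1,252 × $33 = $41,316. Book value $271,826.
Year 5: 3,195 × $33 = $105,435. Book value $166,391.

$105,435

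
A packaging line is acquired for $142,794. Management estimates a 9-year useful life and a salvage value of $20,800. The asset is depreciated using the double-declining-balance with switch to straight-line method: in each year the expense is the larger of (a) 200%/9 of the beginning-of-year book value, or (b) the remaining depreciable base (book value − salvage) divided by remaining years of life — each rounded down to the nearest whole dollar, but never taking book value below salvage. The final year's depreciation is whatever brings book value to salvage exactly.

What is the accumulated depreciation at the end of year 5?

$102,150

Depreciable base = $142,794 − $20,800 = $121,994.
Year 1: DB = ⌊$142,794 × 200%/9⌋ = $31,732; SL = ⌊$121,994/9⌋ = $13,554 → take DB $31,732. Book value $111,062.
Year 2: DB = ⌊$111,062 × 200%/9⌋ = $24,680; SL = ⌊$90,262/8⌋ = $11,282 → take DB $24,680. Book value $86,382.
Year 3: DB = ⌊$86,382 × 200%/9⌋ = $19,196; SL = ⌊$65,582/7⌋ = $9,368 → take DB $19,196. Book value $67,186.
Year 4: DB = ⌊$67,186 × 200%/9⌋ = $14,930; SL = ⌊$46,386/6⌋ = $7,731 → take DB $14,930. Book value $52,256.
Year 5: DB = ⌊$52,256 × 200%/9⌋ = $11,612; SL = ⌊$31,456/5⌋ = $6,291 → take DB $11,612. Book value $40,644.
Accumulated through year 5 = $142,794 − $40,644 = $102,150.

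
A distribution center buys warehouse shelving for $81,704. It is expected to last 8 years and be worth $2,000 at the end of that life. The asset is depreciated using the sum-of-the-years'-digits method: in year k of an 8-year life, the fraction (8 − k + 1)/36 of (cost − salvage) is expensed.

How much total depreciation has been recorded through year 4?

Depreciable base = $81,704 − $2,000 = $79,704.
Sum of the years' digits = 8+7+6+5+4+3+2+1 = 36.
Year 1: $79,704 × 8/36 = $17,712. Book value $63,992.
Year 2: $79,704 × 7/36 = $15,498. Book value $48,494.
Year 3: $79,704 × 6/36 = $13,284. Book value $35,210.
Year 4: $79,704 × 5/36 = $11,070. Book value $24,140.
Accumulated through year 4 = $81,704 − $24,140 = $57,564.

$57,564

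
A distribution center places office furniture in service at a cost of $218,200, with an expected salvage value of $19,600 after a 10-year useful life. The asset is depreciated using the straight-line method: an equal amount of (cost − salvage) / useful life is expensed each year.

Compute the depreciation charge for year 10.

Depreciable base = $218,200 − $19,600 = $198,600.
Annual expense = $198,600 / 10 = $19,860.

$19,860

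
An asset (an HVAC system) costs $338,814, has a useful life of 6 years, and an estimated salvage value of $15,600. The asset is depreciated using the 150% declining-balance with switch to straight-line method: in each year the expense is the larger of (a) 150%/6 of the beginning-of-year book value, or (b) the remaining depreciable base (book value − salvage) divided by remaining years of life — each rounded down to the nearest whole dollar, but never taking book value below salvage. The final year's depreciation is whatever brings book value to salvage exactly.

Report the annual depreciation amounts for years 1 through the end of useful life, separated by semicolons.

Depreciable base = $338,814 − $15,600 = $323,214.
Year 1: DB = ⌊$338,814 × 150%/6⌋ = $84,703; SL = ⌊$323,214/6⌋ = $53,869 → take DB $84,703. Book value $254,111.
Year 2: DB = ⌊$254,111 × 150%/6⌋ = $63,527; SL = ⌊$238,511/5⌋ = $47,702 → take DB $63,527. Book value $190,584.
Year 3: DB = ⌊$190,584 × 150%/6⌋ = $47,646; SL = ⌊$174,984/4⌋ = $43,746 → take DB $47,646. Book value $142,938.
Year 4: DB = ⌊$142,938 × 150%/6⌋ = $35,734; SL = ⌊$127,338/3⌋ = $42,446 → take SL $42,446. Book value $100,492.
Year 5: DB = ⌊$100,492 × 150%/6⌋ = $25,123; SL = ⌊$84,892/2⌋ = $42,446 → take SL $42,446. Book value $58,046.
Year 6 (final): $58,046 − $15,600 = $42,446. Book value $15,600.

$84,703; $63,527; $47,646; $42,446; $42,446; $42,446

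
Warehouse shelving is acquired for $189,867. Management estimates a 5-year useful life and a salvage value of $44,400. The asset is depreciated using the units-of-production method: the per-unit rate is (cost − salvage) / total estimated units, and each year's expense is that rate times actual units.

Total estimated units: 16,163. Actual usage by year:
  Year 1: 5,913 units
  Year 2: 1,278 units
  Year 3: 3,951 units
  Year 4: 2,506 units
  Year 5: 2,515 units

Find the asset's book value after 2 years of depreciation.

Depreciable base = $189,867 − $44,400 = $145,467.
Rate = $145,467 / 16,163 units = $9 per unit.
Year 1: 5,913 × $9 = $53,217. Book value $136,650.
Year 2: 1,278 × $9 = $11,502. Book value $125,148.

$125,148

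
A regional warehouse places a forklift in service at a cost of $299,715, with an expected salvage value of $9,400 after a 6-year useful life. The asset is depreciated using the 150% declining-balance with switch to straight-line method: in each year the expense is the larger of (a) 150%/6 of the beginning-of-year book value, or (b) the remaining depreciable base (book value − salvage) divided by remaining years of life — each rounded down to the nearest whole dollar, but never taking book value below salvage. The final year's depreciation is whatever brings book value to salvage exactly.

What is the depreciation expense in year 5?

$39,015

Depreciable base = $299,715 − $9,400 = $290,315.
Year 1: DB = ⌊$299,715 × 150%/6⌋ = $74,928; SL = ⌊$290,315/6⌋ = $48,385 → take DB $74,928. Book value $224,787.
Year 2: DB = ⌊$224,787 × 150%/6⌋ = $56,196; SL = ⌊$215,387/5⌋ = $43,077 → take DB $56,196. Book value $168,591.
Year 3: DB = ⌊$168,591 × 150%/6⌋ = $42,147; SL = ⌊$159,191/4⌋ = $39,797 → take DB $42,147. Book value $126,444.
Year 4: DB = ⌊$126,444 × 150%/6⌋ = $31,611; SL = ⌊$117,044/3⌋ = $39,014 → take SL $39,014. Book value $87,430.
Year 5: DB = ⌊$87,430 × 150%/6⌋ = $21,857; SL = ⌊$78,030/2⌋ = $39,015 → take SL $39,015. Book value $48,415.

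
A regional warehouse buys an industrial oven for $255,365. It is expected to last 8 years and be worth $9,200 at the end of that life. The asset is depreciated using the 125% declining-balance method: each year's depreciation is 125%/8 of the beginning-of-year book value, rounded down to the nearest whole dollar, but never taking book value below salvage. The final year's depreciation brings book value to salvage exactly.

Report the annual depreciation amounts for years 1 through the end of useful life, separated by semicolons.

Depreciable base = $255,365 − $9,200 = $246,165.
Year 1: ⌊$255,365 × 125%/8⌋ = $39,900. Book value $215,465.
Year 2: ⌊$215,465 × 125%/8⌋ = $33,666. Book value $181,799.
Year 3: ⌊$181,799 × 125%/8⌋ = $28,406. Book value $153,393.
Year 4: ⌊$153,393 × 125%/8⌋ = $23,967. Book value $129,426.
Year 5: ⌊$129,426 × 125%/8⌋ = $20,222. Book value $109,204.
Year 6: ⌊$109,204 × 125%/8⌋ = $17,063. Book value $92,141.
Year 7: ⌊$92,141 × 125%/8⌋ = $14,397. Book value $77,744.
Year 8 (final): $77,744 − $9,200 = $68,544. Book value $9,200.

$39,900; $33,666; $28,406; $23,967; $20,222; $17,063; $14,397; $68,544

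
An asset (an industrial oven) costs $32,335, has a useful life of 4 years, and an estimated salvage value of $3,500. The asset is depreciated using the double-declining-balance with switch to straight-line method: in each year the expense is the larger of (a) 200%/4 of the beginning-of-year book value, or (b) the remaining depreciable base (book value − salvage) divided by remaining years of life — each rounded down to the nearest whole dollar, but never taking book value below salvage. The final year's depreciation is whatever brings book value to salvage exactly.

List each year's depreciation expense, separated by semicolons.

Depreciable base = $32,335 − $3,500 = $28,835.
Year 1: DB = ⌊$32,335 × 200%/4⌋ = $16,167; SL = ⌊$28,835/4⌋ = $7,208 → take DB $16,167. Book value $16,168.
Year 2: DB = ⌊$16,168 × 200%/4⌋ = $8,084; SL = ⌊$12,668/3⌋ = $4,222 → take DB $8,084. Book value $8,084.
Year 3: DB = ⌊$8,084 × 200%/4⌋ = $4,042; SL = ⌊$4,584/2⌋ = $2,292 → take DB $4,042. Book value $4,042.
Year 4 (final): $4,042 − $3,500 = $542. Book value $3,500.

$16,167; $8,084; $4,042; $542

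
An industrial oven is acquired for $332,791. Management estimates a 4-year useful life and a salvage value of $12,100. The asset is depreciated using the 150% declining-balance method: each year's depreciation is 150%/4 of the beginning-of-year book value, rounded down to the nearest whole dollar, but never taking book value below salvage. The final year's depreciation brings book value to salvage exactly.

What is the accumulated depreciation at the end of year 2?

$202,794

Depreciable base = $332,791 − $12,100 = $320,691.
Year 1: ⌊$332,791 × 150%/4⌋ = $124,796. Book value $207,995.
Year 2: ⌊$207,995 × 150%/4⌋ = $77,998. Book value $129,997.
Accumulated through year 2 = $332,791 − $129,997 = $202,794.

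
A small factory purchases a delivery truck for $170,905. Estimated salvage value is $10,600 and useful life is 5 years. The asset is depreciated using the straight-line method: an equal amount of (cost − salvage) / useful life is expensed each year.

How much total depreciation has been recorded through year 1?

Depreciable base = $170,905 − $10,600 = $160,305.
Annual expense = $160,305 / 5 = $32,061.
End of year 1: book value $138,844.
Accumulated through year 1 = $170,905 − $138,844 = $32,061.

$32,061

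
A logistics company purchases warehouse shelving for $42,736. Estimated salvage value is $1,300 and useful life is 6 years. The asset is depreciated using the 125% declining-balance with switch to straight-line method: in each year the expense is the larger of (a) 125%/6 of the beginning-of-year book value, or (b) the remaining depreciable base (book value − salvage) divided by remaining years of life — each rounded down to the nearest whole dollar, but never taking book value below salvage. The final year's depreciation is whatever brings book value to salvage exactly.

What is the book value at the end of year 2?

$26,785

Depreciable base = $42,736 − $1,300 = $41,436.
Year 1: DB = ⌊$42,736 × 125%/6⌋ = $8,903; SL = ⌊$41,436/6⌋ = $6,906 → take DB $8,903. Book value $33,833.
Year 2: DB = ⌊$33,833 × 125%/6⌋ = $7,048; SL = ⌊$32,533/5⌋ = $6,506 → take DB $7,048. Book value $26,785.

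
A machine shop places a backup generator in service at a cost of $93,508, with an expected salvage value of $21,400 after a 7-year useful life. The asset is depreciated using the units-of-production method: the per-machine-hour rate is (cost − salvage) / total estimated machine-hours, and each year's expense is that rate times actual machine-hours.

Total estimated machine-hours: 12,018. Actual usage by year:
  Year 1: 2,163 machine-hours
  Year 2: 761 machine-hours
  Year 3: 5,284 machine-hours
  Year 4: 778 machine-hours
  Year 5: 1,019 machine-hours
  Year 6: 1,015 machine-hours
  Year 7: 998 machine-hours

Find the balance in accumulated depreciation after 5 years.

$60,030

Depreciable base = $93,508 − $21,400 = $72,108.
Rate = $72,108 / 12,018 machine-hours = $6 per machine-hour.
Year 1: 2,163 × $6 = $12,978. Book value $80,530.
Year 2: 761 × $6 = $4,566. Book value $75,964.
Year 3: 5,284 × $6 = $31,704. Book value $44,260.
Year 4: 778 × $6 = $4,668. Book value $39,592.
Year 5: 1,019 × $6 = $6,114. Book value $33,478.
Accumulated through year 5 = $93,508 − $33,478 = $60,030.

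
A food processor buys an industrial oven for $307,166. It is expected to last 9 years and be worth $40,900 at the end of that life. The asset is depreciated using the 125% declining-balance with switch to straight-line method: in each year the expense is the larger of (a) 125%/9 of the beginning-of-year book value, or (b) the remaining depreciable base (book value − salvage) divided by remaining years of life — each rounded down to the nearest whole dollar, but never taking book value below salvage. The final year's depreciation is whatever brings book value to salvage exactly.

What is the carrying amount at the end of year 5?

Depreciable base = $307,166 − $40,900 = $266,266.
Year 1: DB = ⌊$307,166 × 125%/9⌋ = $42,661; SL = ⌊$266,266/9⌋ = $29,585 → take DB $42,661. Book value $264,505.
Year 2: DB = ⌊$264,505 × 125%/9⌋ = $36,736; SL = ⌊$223,605/8⌋ = $27,950 → take DB $36,736. Book value $227,769.
Year 3: DB = ⌊$227,769 × 125%/9⌋ = $31,634; SL = ⌊$186,869/7⌋ = $26,695 → take DB $31,634. Book value $196,135.
Year 4: DB = ⌊$196,135 × 125%/9⌋ = $27,240; SL = ⌊$155,235/6⌋ = $25,872 → take DB $27,240. Book value $168,895.
Year 5: DB = ⌊$168,895 × 125%/9⌋ = $23,457; SL = ⌊$127,995/5⌋ = $25,599 → take SL $25,599. Book value $143,296.

$143,296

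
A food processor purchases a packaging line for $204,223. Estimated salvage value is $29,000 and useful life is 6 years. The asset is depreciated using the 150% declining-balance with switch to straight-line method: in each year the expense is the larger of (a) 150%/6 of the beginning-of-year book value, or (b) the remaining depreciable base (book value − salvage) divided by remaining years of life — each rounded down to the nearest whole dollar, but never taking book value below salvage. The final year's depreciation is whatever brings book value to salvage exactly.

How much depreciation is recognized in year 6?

Depreciable base = $204,223 − $29,000 = $175,223.
Year 1: DB = ⌊$204,223 × 150%/6⌋ = $51,055; SL = ⌊$175,223/6⌋ = $29,203 → take DB $51,055. Book value $153,168.
Year 2: DB = ⌊$153,168 × 150%/6⌋ = $38,292; SL = ⌊$124,168/5⌋ = $24,833 → take DB $38,292. Book value $114,876.
Year 3: DB = ⌊$114,876 × 150%/6⌋ = $28,719; SL = ⌊$85,876/4⌋ = $21,469 → take DB $28,719. Book value $86,157.
Year 4: DB = ⌊$86,157 × 150%/6⌋ = $21,539; SL = ⌊$57,157/3⌋ = $19,052 → take DB $21,539. Book value $64,618.
Year 5: DB = ⌊$64,618 × 150%/6⌋ = $16,154; SL = ⌊$35,618/2⌋ = $17,809 → take SL $17,809. Book value $46,809.
Year 6 (final): $46,809 − $29,000 = $17,809. Book value $29,000.

$17,809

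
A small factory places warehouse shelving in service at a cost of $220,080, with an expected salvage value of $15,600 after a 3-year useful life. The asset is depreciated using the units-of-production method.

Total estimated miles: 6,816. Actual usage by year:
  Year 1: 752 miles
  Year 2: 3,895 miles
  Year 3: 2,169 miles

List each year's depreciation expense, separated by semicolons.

Depreciable base = $220,080 − $15,600 = $204,480.
Rate = $204,480 / 6,816 miles = $30 per mile.
Year 1: 752 × $30 = $22,560. Book value $197,520.
Year 2: 3,895 × $30 = $116,850. Book value $80,670.
Year 3: 2,169 × $30 = $65,070. Book value $15,600.

$22,560; $116,850; $65,070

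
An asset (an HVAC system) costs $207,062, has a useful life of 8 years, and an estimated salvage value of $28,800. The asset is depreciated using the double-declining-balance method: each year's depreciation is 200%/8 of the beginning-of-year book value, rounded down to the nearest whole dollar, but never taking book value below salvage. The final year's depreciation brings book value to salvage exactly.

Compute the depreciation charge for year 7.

$8,054

Depreciable base = $207,062 − $28,800 = $178,262.
Year 1: ⌊$207,062 × 200%/8⌋ = $51,765. Book value $155,297.
Year 2: ⌊$155,297 × 200%/8⌋ = $38,824. Book value $116,473.
Year 3: ⌊$116,473 × 200%/8⌋ = $29,118. Book value $87,355.
Year 4: ⌊$87,355 × 200%/8⌋ = $21,838. Book value $65,517.
Year 5: ⌊$65,517 × 200%/8⌋ = $16,379. Book value $49,138.
Year 6: ⌊$49,138 × 200%/8⌋ = $12,284. Book value $36,854.
Year 7: ⌊$36,854 × 200%/8⌋ = $9,213, capped at $8,054. Book value $28,800.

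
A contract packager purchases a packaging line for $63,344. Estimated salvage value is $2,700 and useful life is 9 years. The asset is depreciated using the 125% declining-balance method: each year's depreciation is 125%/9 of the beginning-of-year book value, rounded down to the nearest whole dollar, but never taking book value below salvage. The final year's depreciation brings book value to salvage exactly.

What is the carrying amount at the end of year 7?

$22,243

Depreciable base = $63,344 − $2,700 = $60,644.
Year 1: ⌊$63,344 × 125%/9⌋ = $8,797. Book value $54,547.
Year 2: ⌊$54,547 × 125%/9⌋ = $7,575. Book value $46,972.
Year 3: ⌊$46,972 × 125%/9⌋ = $6,523. Book value $40,449.
Year 4: ⌊$40,449 × 125%/9⌋ = $5,617. Book value $34,832.
Year 5: ⌊$34,832 × 125%/9⌋ = $4,837. Book value $29,995.
Year 6: ⌊$29,995 × 125%/9⌋ = $4,165. Book value $25,830.
Year 7: ⌊$25,830 × 125%/9⌋ = $3,587. Book value $22,243.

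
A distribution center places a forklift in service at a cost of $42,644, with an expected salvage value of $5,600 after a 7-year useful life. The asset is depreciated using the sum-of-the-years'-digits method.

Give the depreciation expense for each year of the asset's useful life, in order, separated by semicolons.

$9,261; $7,938; $6,615; $5,292; $3,969; $2,646; $1,323

Depreciable base = $42,644 − $5,600 = $37,044.
Sum of the years' digits = 7+6+5+4+3+2+1 = 28.
Year 1: $37,044 × 7/28 = $9,261. Book value $33,383.
Year 2: $37,044 × 6/28 = $7,938. Book value $25,445.
Year 3: $37,044 × 5/28 = $6,615. Book value $18,830.
Year 4: $37,044 × 4/28 = $5,292. Book value $13,538.
Year 5: $37,044 × 3/28 = $3,969. Book value $9,569.
Year 6: $37,044 × 2/28 = $2,646. Book value $6,923.
Year 7: $37,044 × 1/28 = $1,323. Book value $5,600.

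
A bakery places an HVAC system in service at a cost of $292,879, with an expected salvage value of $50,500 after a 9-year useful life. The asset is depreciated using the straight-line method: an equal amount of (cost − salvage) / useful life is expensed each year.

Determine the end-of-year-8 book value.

Depreciable base = $292,879 − $50,500 = $242,379.
Annual expense = $242,379 / 9 = $26,931.
End of year 1: book value $265,948.
End of year 2: book value $239,017.
End of year 3: book value $212,086.
End of year 4: book value $185,155.
End of year 5: book value $158,224.
End of year 6: book value $131,293.
End of year 7: book value $104,362.
End of year 8: book value $77,431.

$77,431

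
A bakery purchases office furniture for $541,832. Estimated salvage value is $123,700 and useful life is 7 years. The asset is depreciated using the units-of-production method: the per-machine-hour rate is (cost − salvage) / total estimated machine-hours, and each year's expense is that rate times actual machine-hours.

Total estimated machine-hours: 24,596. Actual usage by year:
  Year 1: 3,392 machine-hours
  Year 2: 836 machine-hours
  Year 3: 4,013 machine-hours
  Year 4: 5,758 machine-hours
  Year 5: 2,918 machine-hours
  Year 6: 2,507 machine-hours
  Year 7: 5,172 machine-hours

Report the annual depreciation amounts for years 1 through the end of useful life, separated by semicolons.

Depreciable base = $541,832 − $123,700 = $418,132.
Rate = $418,132 / 24,596 machine-hours = $17 per machine-hour.
Year 1: 3,392 × $17 = $57,664. Book value $484,168.
Year 2: 836 × $17 = $14,212. Book value $469,956.
Year 3: 4,013 × $17 = $68,221. Book value $401,735.
Year 4: 5,758 × $17 = $97,886. Book value $303,849.
Year 5: 2,918 × $17 = $49,606. Book value $254,243.
Year 6: 2,507 × $17 = $42,619. Book value $211,624.
Year 7: 5,172 × $17 = $87,924. Book value $123,700.

$57,664; $14,212; $68,221; $97,886; $49,606; $42,619; $87,924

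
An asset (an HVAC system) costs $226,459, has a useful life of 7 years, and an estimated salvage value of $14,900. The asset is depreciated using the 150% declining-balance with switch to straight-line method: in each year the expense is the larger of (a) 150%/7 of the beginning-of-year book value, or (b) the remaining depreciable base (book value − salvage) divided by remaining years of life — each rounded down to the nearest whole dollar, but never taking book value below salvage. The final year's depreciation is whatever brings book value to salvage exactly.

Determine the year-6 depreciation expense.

$23,737

Depreciable base = $226,459 − $14,900 = $211,559.
Year 1: DB = ⌊$226,459 × 150%/7⌋ = $48,526; SL = ⌊$211,559/7⌋ = $30,222 → take DB $48,526. Book value $177,933.
Year 2: DB = ⌊$177,933 × 150%/7⌋ = $38,128; SL = ⌊$163,033/6⌋ = $27,172 → take DB $38,128. Book value $139,805.
Year 3: DB = ⌊$139,805 × 150%/7⌋ = $29,958; SL = ⌊$124,905/5⌋ = $24,981 → take DB $29,958. Book value $109,847.
Year 4: DB = ⌊$109,847 × 150%/7⌋ = $23,538; SL = ⌊$94,947/4⌋ = $23,736 → take SL $23,736. Book value $86,111.
Year 5: DB = ⌊$86,111 × 150%/7⌋ = $18,452; SL = ⌊$71,211/3⌋ = $23,737 → take SL $23,737. Book value $62,374.
Year 6: DB = ⌊$62,374 × 150%/7⌋ = $13,365; SL = ⌊$47,474/2⌋ = $23,737 → take SL $23,737. Book value $38,637.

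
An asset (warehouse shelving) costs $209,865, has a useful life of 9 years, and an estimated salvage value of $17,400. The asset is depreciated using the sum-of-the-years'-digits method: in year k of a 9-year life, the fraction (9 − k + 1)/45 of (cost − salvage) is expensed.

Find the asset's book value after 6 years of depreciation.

$43,062

Depreciable base = $209,865 − $17,400 = $192,465.
Sum of the years' digits = 9+8+7+6+5+4+3+2+1 = 45.
Year 1: $192,465 × 9/45 = $38,493. Book value $171,372.
Year 2: $192,465 × 8/45 = $34,216. Book value $137,156.
Year 3: $192,465 × 7/45 = $29,939. Book value $107,217.
Year 4: $192,465 × 6/45 = $25,662. Book value $81,555.
Year 5: $192,465 × 5/45 = $21,385. Book value $60,170.
Year 6: $192,465 × 4/45 = $17,108. Book value $43,062.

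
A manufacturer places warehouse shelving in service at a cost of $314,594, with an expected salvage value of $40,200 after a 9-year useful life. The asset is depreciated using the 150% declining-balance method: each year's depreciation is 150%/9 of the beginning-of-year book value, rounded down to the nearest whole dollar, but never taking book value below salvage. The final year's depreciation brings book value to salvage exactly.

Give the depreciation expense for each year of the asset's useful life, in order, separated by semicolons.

Depreciable base = $314,594 − $40,200 = $274,394.
Year 1: ⌊$314,594 × 150%/9⌋ = $52,432. Book value $262,162.
Year 2: ⌊$262,162 × 150%/9⌋ = $43,693. Book value $218,469.
Year 3: ⌊$218,469 × 150%/9⌋ = $36,411. Book value $182,058.
Year 4: ⌊$182,058 × 150%/9⌋ = $30,343. Book value $151,715.
Year 5: ⌊$151,715 × 150%/9⌋ = $25,285. Book value $126,430.
Year 6: ⌊$126,430 × 150%/9⌋ = $21,071. Book value $105,359.
Year 7: ⌊$105,359 × 150%/9⌋ = $17,559. Book value $87,800.
Year 8: ⌊$87,800 × 150%/9⌋ = $14,633. Book value $73,167.
Year 9 (final): $73,167 − $40,200 = $32,967. Book value $40,200.

$52,432; $43,693; $36,411; $30,343; $25,285; $21,071; $17,559; $14,633; $32,967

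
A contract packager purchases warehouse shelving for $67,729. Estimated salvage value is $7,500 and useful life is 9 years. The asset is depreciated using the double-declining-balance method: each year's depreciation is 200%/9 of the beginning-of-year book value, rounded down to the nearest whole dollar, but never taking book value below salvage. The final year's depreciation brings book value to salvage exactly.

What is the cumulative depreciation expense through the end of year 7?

$56,066

Depreciable base = $67,729 − $7,500 = $60,229.
Year 1: ⌊$67,729 × 200%/9⌋ = $15,050. Book value $52,679.
Year 2: ⌊$52,679 × 200%/9⌋ = $11,706. Book value $40,973.
Year 3: ⌊$40,973 × 200%/9⌋ = $9,105. Book value $31,868.
Year 4: ⌊$31,868 × 200%/9⌋ = $7,081. Book value $24,787.
Year 5: ⌊$24,787 × 200%/9⌋ = $5,508. Book value $19,279.
Year 6: ⌊$19,279 × 200%/9⌋ = $4,284. Book value $14,995.
Year 7: ⌊$14,995 × 200%/9⌋ = $3,332. Book value $11,663.
Accumulated through year 7 = $67,729 − $11,663 = $56,066.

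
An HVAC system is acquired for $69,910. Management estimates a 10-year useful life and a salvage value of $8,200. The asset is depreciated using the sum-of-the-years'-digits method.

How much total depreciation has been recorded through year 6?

$50,490

Depreciable base = $69,910 − $8,200 = $61,710.
Sum of the years' digits = 10+9+8+7+6+5+4+3+2+1 = 55.
Year 1: $61,710 × 10/55 = $11,220. Book value $58,690.
Year 2: $61,710 × 9/55 = $10,098. Book value $48,592.
Year 3: $61,710 × 8/55 = $8,976. Book value $39,616.
Year 4: $61,710 × 7/55 = $7,854. Book value $31,762.
Year 5: $61,710 × 6/55 = $6,732. Book value $25,030.
Year 6: $61,710 × 5/55 = $5,610. Book value $19,420.
Accumulated through year 6 = $69,910 − $19,420 = $50,490.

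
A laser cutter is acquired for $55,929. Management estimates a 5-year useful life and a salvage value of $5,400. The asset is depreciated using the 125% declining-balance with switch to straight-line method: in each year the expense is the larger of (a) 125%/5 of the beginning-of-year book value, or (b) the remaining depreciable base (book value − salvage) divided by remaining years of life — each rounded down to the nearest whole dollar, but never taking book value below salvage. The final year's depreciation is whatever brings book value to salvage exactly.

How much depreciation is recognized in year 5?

$8,687

Depreciable base = $55,929 − $5,400 = $50,529.
Year 1: DB = ⌊$55,929 × 125%/5⌋ = $13,982; SL = ⌊$50,529/5⌋ = $10,105 → take DB $13,982. Book value $41,947.
Year 2: DB = ⌊$41,947 × 125%/5⌋ = $10,486; SL = ⌊$36,547/4⌋ = $9,136 → take DB $10,486. Book value $31,461.
Year 3: DB = ⌊$31,461 × 125%/5⌋ = $7,865; SL = ⌊$26,061/3⌋ = $8,687 → take SL $8,687. Book value $22,774.
Year 4: DB = ⌊$22,774 × 125%/5⌋ = $5,693; SL = ⌊$17,374/2⌋ = $8,687 → take SL $8,687. Book value $14,087.
Year 5 (final): $14,087 − $5,400 = $8,687. Book value $5,400.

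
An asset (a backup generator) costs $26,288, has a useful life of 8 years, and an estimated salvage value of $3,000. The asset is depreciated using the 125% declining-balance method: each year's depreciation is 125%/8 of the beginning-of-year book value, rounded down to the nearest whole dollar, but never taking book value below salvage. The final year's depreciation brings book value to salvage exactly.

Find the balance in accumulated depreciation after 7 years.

Depreciable base = $26,288 − $3,000 = $23,288.
Year 1: ⌊$26,288 × 125%/8⌋ = $4,107. Book value $22,181.
Year 2: ⌊$22,181 × 125%/8⌋ = $3,465. Book value $18,716.
Year 3: ⌊$18,716 × 125%/8⌋ = $2,924. Book value $15,792.
Year 4: ⌊$15,792 × 125%/8⌋ = $2,467. Book value $13,325.
Year 5: ⌊$13,325 × 125%/8⌋ = $2,082. Book value $11,243.
Year 6: ⌊$11,243 × 125%/8⌋ = $1,756. Book value $9,487.
Year 7: ⌊$9,487 × 125%/8⌋ = $1,482. Book value $8,005.
Accumulated through year 7 = $26,288 − $8,005 = $18,283.

$18,283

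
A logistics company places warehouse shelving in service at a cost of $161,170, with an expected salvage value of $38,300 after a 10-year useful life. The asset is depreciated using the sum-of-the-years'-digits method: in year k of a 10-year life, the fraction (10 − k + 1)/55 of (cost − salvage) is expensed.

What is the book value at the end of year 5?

$71,810

Depreciable base = $161,170 − $38,300 = $122,870.
Sum of the years' digits = 10+9+8+7+6+5+4+3+2+1 = 55.
Year 1: $122,870 × 10/55 = $22,340. Book value $138,830.
Year 2: $122,870 × 9/55 = $20,106. Book value $118,724.
Year 3: $122,870 × 8/55 = $17,872. Book value $100,852.
Year 4: $122,870 × 7/55 = $15,638. Book value $85,214.
Year 5: $122,870 × 6/55 = $13,404. Book value $71,810.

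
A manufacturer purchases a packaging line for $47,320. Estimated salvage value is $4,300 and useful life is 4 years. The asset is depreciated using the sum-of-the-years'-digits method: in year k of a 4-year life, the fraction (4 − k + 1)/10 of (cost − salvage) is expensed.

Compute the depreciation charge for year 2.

$12,906

Depreciable base = $47,320 − $4,300 = $43,020.
Sum of the years' digits = 4+3+2+1 = 10.
Year 1: $43,020 × 4/10 = $17,208. Book value $30,112.
Year 2: $43,020 × 3/10 = $12,906. Book value $17,206.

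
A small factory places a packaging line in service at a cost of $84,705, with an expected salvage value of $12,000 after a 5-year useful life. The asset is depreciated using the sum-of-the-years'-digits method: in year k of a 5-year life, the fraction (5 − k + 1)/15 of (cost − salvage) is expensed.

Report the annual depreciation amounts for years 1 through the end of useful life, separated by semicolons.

Depreciable base = $84,705 − $12,000 = $72,705.
Sum of the years' digits = 5+4+3+2+1 = 15.
Year 1: $72,705 × 5/15 = $24,235. Book value $60,470.
Year 2: $72,705 × 4/15 = $19,388. Book value $41,082.
Year 3: $72,705 × 3/15 = $14,541. Book value $26,541.
Year 4: $72,705 × 2/15 = $9,694. Book value $16,847.
Year 5: $72,705 × 1/15 = $4,847. Book value $12,000.

$24,235; $19,388; $14,541; $9,694; $4,847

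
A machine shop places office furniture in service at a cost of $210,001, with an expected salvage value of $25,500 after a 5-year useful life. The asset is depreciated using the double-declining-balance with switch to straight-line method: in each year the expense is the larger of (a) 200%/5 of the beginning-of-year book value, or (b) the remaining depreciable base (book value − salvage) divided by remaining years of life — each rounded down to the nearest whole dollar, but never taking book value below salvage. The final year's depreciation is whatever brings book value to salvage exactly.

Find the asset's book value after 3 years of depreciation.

Depreciable base = $210,001 − $25,500 = $184,501.
Year 1: DB = ⌊$210,001 × 200%/5⌋ = $84,000; SL = ⌊$184,501/5⌋ = $36,900 → take DB $84,000. Book value $126,001.
Year 2: DB = ⌊$126,001 × 200%/5⌋ = $50,400; SL = ⌊$100,501/4⌋ = $25,125 → take DB $50,400. Book value $75,601.
Year 3: DB = ⌊$75,601 × 200%/5⌋ = $30,240; SL = ⌊$50,101/3⌋ = $16,700 → take DB $30,240. Book value $45,361.

$45,361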